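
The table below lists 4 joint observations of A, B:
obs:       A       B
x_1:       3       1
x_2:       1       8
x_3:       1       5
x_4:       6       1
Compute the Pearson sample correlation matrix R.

Step 1 — column means:
  mean(A) = (3 + 1 + 1 + 6) / 4 = 11/4 = 2.75
  mean(B) = (1 + 8 + 5 + 1) / 4 = 15/4 = 3.75

Step 2 — sample variances and covariances s[i,j] = (1/(n-1)) · Σ_k (x_{k,i} - mean_i) · (x_{k,j} - mean_j), with n-1 = 3:
  s[A,A] = ((0.25)·(0.25) + (-1.75)·(-1.75) + (-1.75)·(-1.75) + (3.25)·(3.25)) / 3 = 16.75/3 = 5.5833
  s[A,B] = ((0.25)·(-2.75) + (-1.75)·(4.25) + (-1.75)·(1.25) + (3.25)·(-2.75)) / 3 = -19.25/3 = -6.4167
  s[B,B] = ((-2.75)·(-2.75) + (4.25)·(4.25) + (1.25)·(1.25) + (-2.75)·(-2.75)) / 3 = 34.75/3 = 11.5833
  Sample standard deviations s_i = √(s[i,i]):
  s(A) = √(5.5833) = 2.3629
  s(B) = √(11.5833) = 3.4034

Step 3 — r_{ij} = s_{ij} / (s_i · s_j):
  r[A,A] = 1 (diagonal).
  r[A,B] = -6.4167 / (2.3629 · 3.4034) = -6.4167 / 8.042 = -0.7979
  r[B,B] = 1 (diagonal).

R is symmetric with unit diagonal. Assembling:

R = [[1, -0.7979],
 [-0.7979, 1]]


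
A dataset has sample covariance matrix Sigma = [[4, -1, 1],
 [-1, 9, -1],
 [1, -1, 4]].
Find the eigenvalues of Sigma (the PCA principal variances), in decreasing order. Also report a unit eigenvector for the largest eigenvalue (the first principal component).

Step 1 — characteristic polynomial p(λ) = det(λI - Sigma) = λ³ - tr·λ² + c_1·λ - det, where tr = trace, c_1 = sum of the principal 2×2 minors, det = det(Sigma):
  tr = 4 + 9 + 4 = 17,
  c_1 = (4·9 - (-1)²) + (4·4 - (1)²) + (9·4 - (-1)²) = 35 + 15 + 35 = 85,
  det = 4·(9·4 - (-1)²) - (-1)·((-1)·4 - (-1)·(1)) + (1)·((-1)·(-1) - 9·(1)) = 4·(35) - (-1)·(-3) + (1)·(-8) = 129.
  So p(λ) = λ³ - 17λ² + 85λ - 129.
Step 2 — look for an integer root (rational root theorem: any rational root is an integer divisor of 129). Testing λ = 3:
  p(3) = 27 - 153 + 255 - 129 = 0  ✓
  Dividing out (λ - 3): p(λ) = (λ - 3)(λ² - 14λ + 43).
Step 3 — remaining eigenvalues from the quadratic λ² - 14λ + 43 = 0:
  Δ = 14² - 4·43 = 196 - 172 = 24,  λ = (14 ± √24)/2 = (14 ± 4.899)/2 ≈ 9.4495 or 4.5505.
  Sorted: λ_1 = 9.4495,  λ_2 = 4.5505,  λ_3 = 3  (check: sum = 17 = tr ✓).

Step 4 — unit eigenvector for λ_1 ≈ 9.4495: v spans the null space of (Sigma - λ_1 I), whose rows are
  r_1 = (-5.4495, -1, 1),  r_2 = (-1, -0.4495, -1),  r_3 = (1, -1, -5.4495).
  v is orthogonal to every row, so take v ∝ r_1 × r_2 = ((-1)·(-1) - (1)·(-0.4495), (1)·(-1) - (-5.4495)·(-1), (-5.4495)·(-0.4495) - (-1)·(-1)) ≈ (1.4495, -6.4495, 1.4495).
  Let u = (1.4495, -6.4495, 1.4495).
  ||u|| = √((1.4495)² + (-6.4495)² + (1.4495)²) = √(45.798) ≈ 6.7674,  v_1 = u/||u|| ≈ (0.2142, -0.953, 0.2142) (||v_1|| = 1).

λ_1 = 9.4495,  λ_2 = 4.5505,  λ_3 = 3;  v_1 ≈ (0.2142, -0.953, 0.2142)


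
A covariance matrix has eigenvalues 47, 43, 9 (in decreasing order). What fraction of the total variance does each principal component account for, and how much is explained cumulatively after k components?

Step 1 — total variance = trace(Sigma) = Σ λ_i = 47 + 43 + 9 = 99.

Step 2 — fraction explained by component i = λ_i / Σ λ:
  PC1: 47/99 = 0.4747
  PC2: 43/99 = 0.4343
  PC3: 9/99 = 0.0909

Step 3 — cumulative fraction after k components = (λ_1 + ... + λ_k) / Σ λ:
  k = 1: 47/99 = 0.4747
  k = 2: (47 + 43)/99 = 90/99 = 0.9091
  k = 3: (47 + 43 + 9)/99 = 99/99 = 1

Summary (fraction, with percent):

explained: PC1 0.4747 (47.47%), PC2 0.4343 (43.43%), PC3 0.0909 (9.09%);  cumulative: 0.4747, 0.9091, 1


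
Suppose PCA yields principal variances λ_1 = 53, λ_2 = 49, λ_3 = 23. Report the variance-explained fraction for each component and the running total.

Step 1 — total variance = trace(Sigma) = Σ λ_i = 53 + 49 + 23 = 125.

Step 2 — fraction explained by component i = λ_i / Σ λ:
  PC1: 53/125 = 0.424
  PC2: 49/125 = 0.392
  PC3: 23/125 = 0.184

Step 3 — cumulative fraction after k components = (λ_1 + ... + λ_k) / Σ λ:
  k = 1: 53/125 = 0.424
  k = 2: (53 + 49)/125 = 102/125 = 0.816
  k = 3: (53 + 49 + 23)/125 = 125/125 = 1

Summary (fraction, with percent):

explained: PC1 0.424 (42.4%), PC2 0.392 (39.2%), PC3 0.184 (18.4%);  cumulative: 0.424, 0.816, 1


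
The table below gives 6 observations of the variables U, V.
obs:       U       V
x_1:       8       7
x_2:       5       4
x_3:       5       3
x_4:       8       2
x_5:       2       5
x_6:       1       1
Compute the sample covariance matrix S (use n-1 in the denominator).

Step 1 — column means:
  mean(U) = (8 + 5 + 5 + 8 + 2 + 1) / 6 = 29/6 = 4.8333
  mean(V) = (7 + 4 + 3 + 2 + 5 + 1) / 6 = 22/6 = 3.6667

Step 2 — sample covariance S[i,j] = (1/(n-1)) · Σ_k (x_{k,i} - mean_i) · (x_{k,j} - mean_j), with n-1 = 5.
  S[U,U] = ((3.1667)·(3.1667) + (0.1667)·(0.1667) + (0.1667)·(0.1667) + (3.1667)·(3.1667) + (-2.8333)·(-2.8333) + (-3.8333)·(-3.8333)) / 5 = 42.8333/5 = 8.5667
  S[U,V] = ((3.1667)·(3.3333) + (0.1667)·(0.3333) + (0.1667)·(-0.6667) + (3.1667)·(-1.6667) + (-2.8333)·(1.3333) + (-3.8333)·(-2.6667)) / 5 = 11.6667/5 = 2.3333
  S[V,V] = ((3.3333)·(3.3333) + (0.3333)·(0.3333) + (-0.6667)·(-0.6667) + (-1.6667)·(-1.6667) + (1.3333)·(1.3333) + (-2.6667)·(-2.6667)) / 5 = 23.3333/5 = 4.6667

S is symmetric (S[j,i] = S[i,j]). Assembling:

S = [[8.5667, 2.3333],
 [2.3333, 4.6667]]


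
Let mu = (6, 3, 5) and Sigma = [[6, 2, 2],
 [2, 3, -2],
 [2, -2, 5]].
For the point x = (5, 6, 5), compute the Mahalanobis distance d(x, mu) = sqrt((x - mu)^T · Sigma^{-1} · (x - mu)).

Step 1 — centre the observation: (x - mu) = (-1, 3, 0).

Step 2 — invert Sigma (cofactor / det for 3×3, or solve directly):
  Sigma^{-1} = [[0.6111, -0.7778, -0.5556],
 [-0.7778, 1.4444, 0.8889],
 [-0.5556, 0.8889, 0.7778]].

Step 3 — form the quadratic (x - mu)^T · Sigma^{-1} · (x - mu):
  Sigma^{-1} · (x - mu) = (-2.9444, 5.1111, 3.2222).
  (x - mu)^T · [Sigma^{-1} · (x - mu)] = (-1)·(-2.9444) + (3)·(5.1111) + (0)·(3.2222) = 18.2778.

Step 4 — take square root: d = √(18.2778) ≈ 4.2753.

d(x, mu) = √(18.2778) ≈ 4.2753


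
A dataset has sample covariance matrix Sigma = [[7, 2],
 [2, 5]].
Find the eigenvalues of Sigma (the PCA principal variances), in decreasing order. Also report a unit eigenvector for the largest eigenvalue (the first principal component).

Step 1 — characteristic polynomial of 2×2 Sigma:
  det(Sigma - λI) = λ² - trace · λ + det = 0.
  trace = 7 + 5 = 12, det = 7·5 - (2)² = 31.
Step 2 — discriminant:
  Δ = trace² - 4·det = 144 - 124 = 20.
Step 3 — eigenvalues:
  λ = (trace ± √Δ)/2 = (12 ± 4.4721)/2,
  λ_1 = 8.2361,  λ_2 = 3.7639.

Step 4 — unit eigenvector for λ_1: solve (Sigma - λ_1 I)v = 0. First row:
  (7 - 8.2361)·v_x + (2)·v_y = 0, i.e. (-1.2361)·v_x + (2)·v_y = 0,
  so v ∝ (b, λ_1 - a) = (2, 1.2361) = u.
  ||u|| = √((2)² + (1.2361)²) = √(5.5279) ≈ 2.3511,
  v_1 = u/||u|| ≈ (0.8507, 0.5257) (||v_1|| = 1).

λ_1 = 8.2361,  λ_2 = 3.7639;  v_1 ≈ (0.8507, 0.5257)


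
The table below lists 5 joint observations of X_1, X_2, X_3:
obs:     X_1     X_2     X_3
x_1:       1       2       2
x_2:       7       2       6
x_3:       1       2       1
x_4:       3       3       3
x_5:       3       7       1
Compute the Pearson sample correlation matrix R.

Step 1 — column means:
  mean(X_1) = (1 + 7 + 1 + 3 + 3) / 5 = 15/5 = 3
  mean(X_2) = (2 + 2 + 2 + 3 + 7) / 5 = 16/5 = 3.2
  mean(X_3) = (2 + 6 + 1 + 3 + 1) / 5 = 13/5 = 2.6

Step 2 — sample variances and covariances s[i,j] = (1/(n-1)) · Σ_k (x_{k,i} - mean_i) · (x_{k,j} - mean_j), with n-1 = 4:
  s[X_1,X_1] = ((-2)·(-2) + (4)·(4) + (-2)·(-2) + (0)·(0) + (0)·(0)) / 4 = 24/4 = 6
  s[X_1,X_2] = ((-2)·(-1.2) + (4)·(-1.2) + (-2)·(-1.2) + (0)·(-0.2) + (0)·(3.8)) / 4 = 0/4 = 0
  s[X_1,X_3] = ((-2)·(-0.6) + (4)·(3.4) + (-2)·(-1.6) + (0)·(0.4) + (0)·(-1.6)) / 4 = 18/4 = 4.5
  s[X_2,X_2] = ((-1.2)·(-1.2) + (-1.2)·(-1.2) + (-1.2)·(-1.2) + (-0.2)·(-0.2) + (3.8)·(3.8)) / 4 = 18.8/4 = 4.7
  s[X_2,X_3] = ((-1.2)·(-0.6) + (-1.2)·(3.4) + (-1.2)·(-1.6) + (-0.2)·(0.4) + (3.8)·(-1.6)) / 4 = -7.6/4 = -1.9
  s[X_3,X_3] = ((-0.6)·(-0.6) + (3.4)·(3.4) + (-1.6)·(-1.6) + (0.4)·(0.4) + (-1.6)·(-1.6)) / 4 = 17.2/4 = 4.3
  Sample standard deviations s_i = √(s[i,i]):
  s(X_1) = √(6) = 2.4495
  s(X_2) = √(4.7) = 2.1679
  s(X_3) = √(4.3) = 2.0736

Step 3 — r_{ij} = s_{ij} / (s_i · s_j):
  r[X_1,X_1] = 1 (diagonal).
  r[X_1,X_2] = 0 / (2.4495 · 2.1679) = 0 / 5.3104 = 0
  r[X_1,X_3] = 4.5 / (2.4495 · 2.0736) = 4.5 / 5.0794 = 0.8859
  r[X_2,X_2] = 1 (diagonal).
  r[X_2,X_3] = -1.9 / (2.1679 · 2.0736) = -1.9 / 4.4956 = -0.4226
  r[X_3,X_3] = 1 (diagonal).

R is symmetric with unit diagonal. Assembling:

R = [[1, 0, 0.8859],
 [0, 1, -0.4226],
 [0.8859, -0.4226, 1]]


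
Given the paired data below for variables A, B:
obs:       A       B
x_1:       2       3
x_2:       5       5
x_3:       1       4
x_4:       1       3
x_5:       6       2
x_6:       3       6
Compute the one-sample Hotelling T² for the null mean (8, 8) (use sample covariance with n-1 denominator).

Step 1 — sample mean vector:
  mean(A) = (2 + 5 + 1 + 1 + 6 + 3) / 6 = 18/6 = 3
  mean(B) = (3 + 5 + 4 + 3 + 2 + 6) / 6 = 23/6 = 3.8333
  x̄ = (3, 3.8333),  deviation x̄ - mu_0 = (3, 3.8333) - (8, 8) = (-5, -4.1667).

Step 2 — sample covariance matrix, S[i,j] = (1/(n-1)) · Σ_k (x_{k,i} - mean_i) · (x_{k,j} - mean_j), divisor n-1 = 5:
  S[A,A] = ((-1)·(-1) + (2)·(2) + (-2)·(-2) + (-2)·(-2) + (3)·(3) + (0)·(0)) / 5 = 22/5 = 4.4
  S[A,B] = ((-1)·(-0.8333) + (2)·(1.1667) + (-2)·(0.1667) + (-2)·(-0.8333) + (3)·(-1.8333) + (0)·(2.1667)) / 5 = -1/5 = -0.2
  S[B,B] = ((-0.8333)·(-0.8333) + (1.1667)·(1.1667) + (0.1667)·(0.1667) + (-0.8333)·(-0.8333) + (-1.8333)·(-1.8333) + (2.1667)·(2.1667)) / 5 = 10.8333/5 = 2.1667
  S = [[4.4, -0.2],
 [-0.2, 2.1667]].

Step 3 — invert S. det(S) = 4.4·2.1667 - (-0.2)² = 9.4933.
  S^{-1} = (1/det) · [[d, -b], [-b, a]] = [[0.2282, 0.0211],
 [0.0211, 0.4635]].

Step 4 — quadratic form (x̄ - mu_0)^T · S^{-1} · (x̄ - mu_0):
  S^{-1} · (x̄ - mu_0) = (-1.2289, -2.0365),
  (x̄ - mu_0)^T · [...] = (-5)·(-1.2289) + (-4.1667)·(-2.0365) = 14.6301.

Step 5 — scale by n: T² = 6 · 14.6301 = 87.7809.

T² ≈ 87.7809


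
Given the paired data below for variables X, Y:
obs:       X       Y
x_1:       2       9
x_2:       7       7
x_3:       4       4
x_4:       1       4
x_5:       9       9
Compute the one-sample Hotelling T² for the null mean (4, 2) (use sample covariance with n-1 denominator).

Step 1 — sample mean vector:
  mean(X) = (2 + 7 + 4 + 1 + 9) / 5 = 23/5 = 4.6
  mean(Y) = (9 + 7 + 4 + 4 + 9) / 5 = 33/5 = 6.6
  x̄ = (4.6, 6.6),  deviation x̄ - mu_0 = (4.6, 6.6) - (4, 2) = (0.6, 4.6).

Step 2 — sample covariance matrix, S[i,j] = (1/(n-1)) · Σ_k (x_{k,i} - mean_i) · (x_{k,j} - mean_j), divisor n-1 = 4:
  S[X,X] = ((-2.6)·(-2.6) + (2.4)·(2.4) + (-0.6)·(-0.6) + (-3.6)·(-3.6) + (4.4)·(4.4)) / 4 = 45.2/4 = 11.3
  S[X,Y] = ((-2.6)·(2.4) + (2.4)·(0.4) + (-0.6)·(-2.6) + (-3.6)·(-2.6) + (4.4)·(2.4)) / 4 = 16.2/4 = 4.05
  S[Y,Y] = ((2.4)·(2.4) + (0.4)·(0.4) + (-2.6)·(-2.6) + (-2.6)·(-2.6) + (2.4)·(2.4)) / 4 = 25.2/4 = 6.3
  S = [[11.3, 4.05],
 [4.05, 6.3]].

Step 3 — invert S. det(S) = 11.3·6.3 - (4.05)² = 54.7875.
  S^{-1} = (1/det) · [[d, -b], [-b, a]] = [[0.115, -0.0739],
 [-0.0739, 0.2063]].

Step 4 — quadratic form (x̄ - mu_0)^T · S^{-1} · (x̄ - mu_0):
  S^{-1} · (x̄ - mu_0) = (-0.271, 0.9044),
  (x̄ - mu_0)^T · [...] = (0.6)·(-0.271) + (4.6)·(0.9044) = 3.9976.

Step 5 — scale by n: T² = 5 · 3.9976 = 19.9881.

T² ≈ 19.9881


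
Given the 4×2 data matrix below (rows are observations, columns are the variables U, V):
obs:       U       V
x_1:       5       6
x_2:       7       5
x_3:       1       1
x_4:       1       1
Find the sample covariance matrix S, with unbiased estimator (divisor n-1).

Step 1 — column means:
  mean(U) = (5 + 7 + 1 + 1) / 4 = 14/4 = 3.5
  mean(V) = (6 + 5 + 1 + 1) / 4 = 13/4 = 3.25

Step 2 — sample covariance S[i,j] = (1/(n-1)) · Σ_k (x_{k,i} - mean_i) · (x_{k,j} - mean_j), with n-1 = 3.
  S[U,U] = ((1.5)·(1.5) + (3.5)·(3.5) + (-2.5)·(-2.5) + (-2.5)·(-2.5)) / 3 = 27/3 = 9
  S[U,V] = ((1.5)·(2.75) + (3.5)·(1.75) + (-2.5)·(-2.25) + (-2.5)·(-2.25)) / 3 = 21.5/3 = 7.1667
  S[V,V] = ((2.75)·(2.75) + (1.75)·(1.75) + (-2.25)·(-2.25) + (-2.25)·(-2.25)) / 3 = 20.75/3 = 6.9167

S is symmetric (S[j,i] = S[i,j]). Assembling:

S = [[9, 7.1667],
 [7.1667, 6.9167]]


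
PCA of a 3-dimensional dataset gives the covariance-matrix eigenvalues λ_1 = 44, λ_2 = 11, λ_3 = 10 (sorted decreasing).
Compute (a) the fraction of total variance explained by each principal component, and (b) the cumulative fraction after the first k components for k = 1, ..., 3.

Step 1 — total variance = trace(Sigma) = Σ λ_i = 44 + 11 + 10 = 65.

Step 2 — fraction explained by component i = λ_i / Σ λ:
  PC1: 44/65 = 0.6769
  PC2: 11/65 = 0.1692
  PC3: 10/65 = 0.1538

Step 3 — cumulative fraction after k components = (λ_1 + ... + λ_k) / Σ λ:
  k = 1: 44/65 = 0.6769
  k = 2: (44 + 11)/65 = 55/65 = 0.8462
  k = 3: (44 + 11 + 10)/65 = 65/65 = 1

Summary (fraction, with percent):

explained: PC1 0.6769 (67.69%), PC2 0.1692 (16.92%), PC3 0.1538 (15.38%);  cumulative: 0.6769, 0.8462, 1


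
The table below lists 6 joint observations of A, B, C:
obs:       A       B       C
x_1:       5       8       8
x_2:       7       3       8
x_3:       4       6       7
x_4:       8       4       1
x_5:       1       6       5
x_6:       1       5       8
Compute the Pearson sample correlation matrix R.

Step 1 — column means:
  mean(A) = (5 + 7 + 4 + 8 + 1 + 1) / 6 = 26/6 = 4.3333
  mean(B) = (8 + 3 + 6 + 4 + 6 + 5) / 6 = 32/6 = 5.3333
  mean(C) = (8 + 8 + 7 + 1 + 5 + 8) / 6 = 37/6 = 6.1667

Step 2 — sample variances and covariances s[i,j] = (1/(n-1)) · Σ_k (x_{k,i} - mean_i) · (x_{k,j} - mean_j), with n-1 = 5:
  s[A,A] = ((0.6667)·(0.6667) + (2.6667)·(2.6667) + (-0.3333)·(-0.3333) + (3.6667)·(3.6667) + (-3.3333)·(-3.3333) + (-3.3333)·(-3.3333)) / 5 = 43.3333/5 = 8.6667
  s[A,B] = ((0.6667)·(2.6667) + (2.6667)·(-2.3333) + (-0.3333)·(0.6667) + (3.6667)·(-1.3333) + (-3.3333)·(0.6667) + (-3.3333)·(-0.3333)) / 5 = -10.6667/5 = -2.1333
  s[A,C] = ((0.6667)·(1.8333) + (2.6667)·(1.8333) + (-0.3333)·(0.8333) + (3.6667)·(-5.1667) + (-3.3333)·(-1.1667) + (-3.3333)·(1.8333)) / 5 = -15.3333/5 = -3.0667
  s[B,B] = ((2.6667)·(2.6667) + (-2.3333)·(-2.3333) + (0.6667)·(0.6667) + (-1.3333)·(-1.3333) + (0.6667)·(0.6667) + (-0.3333)·(-0.3333)) / 5 = 15.3333/5 = 3.0667
  s[B,C] = ((2.6667)·(1.8333) + (-2.3333)·(1.8333) + (0.6667)·(0.8333) + (-1.3333)·(-5.1667) + (0.6667)·(-1.1667) + (-0.3333)·(1.8333)) / 5 = 6.6667/5 = 1.3333
  s[C,C] = ((1.8333)·(1.8333) + (1.8333)·(1.8333) + (0.8333)·(0.8333) + (-5.1667)·(-5.1667) + (-1.1667)·(-1.1667) + (1.8333)·(1.8333)) / 5 = 38.8333/5 = 7.7667
  Sample standard deviations s_i = √(s[i,i]):
  s(A) = √(8.6667) = 2.9439
  s(B) = √(3.0667) = 1.7512
  s(C) = √(7.7667) = 2.7869

Step 3 — r_{ij} = s_{ij} / (s_i · s_j):
  r[A,A] = 1 (diagonal).
  r[A,B] = -2.1333 / (2.9439 · 1.7512) = -2.1333 / 5.1554 = -0.4138
  r[A,C] = -3.0667 / (2.9439 · 2.7869) = -3.0667 / 8.2043 = -0.3738
  r[B,B] = 1 (diagonal).
  r[B,C] = 1.3333 / (1.7512 · 2.7869) = 1.3333 / 4.8803 = 0.2732
  r[C,C] = 1 (diagonal).

R is symmetric with unit diagonal. Assembling:

R = [[1, -0.4138, -0.3738],
 [-0.4138, 1, 0.2732],
 [-0.3738, 0.2732, 1]]


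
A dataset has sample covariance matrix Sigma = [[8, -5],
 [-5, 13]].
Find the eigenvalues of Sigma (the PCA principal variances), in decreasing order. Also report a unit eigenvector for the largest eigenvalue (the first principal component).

Step 1 — characteristic polynomial of 2×2 Sigma:
  det(Sigma - λI) = λ² - trace · λ + det = 0.
  trace = 8 + 13 = 21, det = 8·13 - (-5)² = 79.
Step 2 — discriminant:
  Δ = trace² - 4·det = 441 - 316 = 125.
Step 3 — eigenvalues:
  λ = (trace ± √Δ)/2 = (21 ± 11.1803)/2,
  λ_1 = 16.0902,  λ_2 = 4.9098.

Step 4 — unit eigenvector for λ_1: solve (Sigma - λ_1 I)v = 0. First row:
  (8 - 16.0902)·v_x + (-5)·v_y = 0, i.e. (-8.0902)·v_x + (-5)·v_y = 0,
  so v ∝ (b, λ_1 - a) = (-5, 8.0902); multiply by -1 so the first entry is positive: u = (5, -8.0902).
  ||u|| = √((5)² + (-8.0902)²) = √(90.4508) ≈ 9.5106,
  v_1 = u/||u|| ≈ (0.5257, -0.8507) (||v_1|| = 1).

λ_1 = 16.0902,  λ_2 = 4.9098;  v_1 ≈ (0.5257, -0.8507)


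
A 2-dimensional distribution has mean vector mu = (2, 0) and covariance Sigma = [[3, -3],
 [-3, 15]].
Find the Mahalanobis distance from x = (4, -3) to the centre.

Step 1 — centre the observation: (x - mu) = (2, -3).

Step 2 — invert Sigma. det(Sigma) = 3·15 - (-3)² = 36.
  Sigma^{-1} = (1/det) · [[d, -b], [-b, a]] = [[0.4167, 0.0833],
 [0.0833, 0.0833]].

Step 3 — form the quadratic (x - mu)^T · Sigma^{-1} · (x - mu):
  Sigma^{-1} · (x - mu) = (0.5833, -0.0833).
  (x - mu)^T · [Sigma^{-1} · (x - mu)] = (2)·(0.5833) + (-3)·(-0.0833) = 1.4167.

Step 4 — take square root: d = √(1.4167) ≈ 1.1902.

d(x, mu) = √(1.4167) ≈ 1.1902


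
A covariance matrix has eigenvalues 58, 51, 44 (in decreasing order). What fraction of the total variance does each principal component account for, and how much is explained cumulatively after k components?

Step 1 — total variance = trace(Sigma) = Σ λ_i = 58 + 51 + 44 = 153.

Step 2 — fraction explained by component i = λ_i / Σ λ:
  PC1: 58/153 = 0.3791
  PC2: 51/153 = 0.3333
  PC3: 44/153 = 0.2876

Step 3 — cumulative fraction after k components = (λ_1 + ... + λ_k) / Σ λ:
  k = 1: 58/153 = 0.3791
  k = 2: (58 + 51)/153 = 109/153 = 0.7124
  k = 3: (58 + 51 + 44)/153 = 153/153 = 1

Summary (fraction, with percent):

explained: PC1 0.3791 (37.91%), PC2 0.3333 (33.33%), PC3 0.2876 (28.76%);  cumulative: 0.3791, 0.7124, 1


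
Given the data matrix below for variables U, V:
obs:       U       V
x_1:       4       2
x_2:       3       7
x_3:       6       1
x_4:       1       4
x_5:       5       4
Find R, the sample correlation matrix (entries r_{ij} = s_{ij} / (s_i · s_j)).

Step 1 — column means:
  mean(U) = (4 + 3 + 6 + 1 + 5) / 5 = 19/5 = 3.8
  mean(V) = (2 + 7 + 1 + 4 + 4) / 5 = 18/5 = 3.6

Step 2 — sample variances and covariances s[i,j] = (1/(n-1)) · Σ_k (x_{k,i} - mean_i) · (x_{k,j} - mean_j), with n-1 = 4:
  s[U,U] = ((0.2)·(0.2) + (-0.8)·(-0.8) + (2.2)·(2.2) + (-2.8)·(-2.8) + (1.2)·(1.2)) / 4 = 14.8/4 = 3.7
  s[U,V] = ((0.2)·(-1.6) + (-0.8)·(3.4) + (2.2)·(-2.6) + (-2.8)·(0.4) + (1.2)·(0.4)) / 4 = -9.4/4 = -2.35
  s[V,V] = ((-1.6)·(-1.6) + (3.4)·(3.4) + (-2.6)·(-2.6) + (0.4)·(0.4) + (0.4)·(0.4)) / 4 = 21.2/4 = 5.3
  Sample standard deviations s_i = √(s[i,i]):
  s(U) = √(3.7) = 1.9235
  s(V) = √(5.3) = 2.3022

Step 3 — r_{ij} = s_{ij} / (s_i · s_j):
  r[U,U] = 1 (diagonal).
  r[U,V] = -2.35 / (1.9235 · 2.3022) = -2.35 / 4.4283 = -0.5307
  r[V,V] = 1 (diagonal).

R is symmetric with unit diagonal. Assembling:

R = [[1, -0.5307],
 [-0.5307, 1]]


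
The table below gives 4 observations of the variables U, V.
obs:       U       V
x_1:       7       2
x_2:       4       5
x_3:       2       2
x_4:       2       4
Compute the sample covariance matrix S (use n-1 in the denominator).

Step 1 — column means:
  mean(U) = (7 + 4 + 2 + 2) / 4 = 15/4 = 3.75
  mean(V) = (2 + 5 + 2 + 4) / 4 = 13/4 = 3.25

Step 2 — sample covariance S[i,j] = (1/(n-1)) · Σ_k (x_{k,i} - mean_i) · (x_{k,j} - mean_j), with n-1 = 3.
  S[U,U] = ((3.25)·(3.25) + (0.25)·(0.25) + (-1.75)·(-1.75) + (-1.75)·(-1.75)) / 3 = 16.75/3 = 5.5833
  S[U,V] = ((3.25)·(-1.25) + (0.25)·(1.75) + (-1.75)·(-1.25) + (-1.75)·(0.75)) / 3 = -2.75/3 = -0.9167
  S[V,V] = ((-1.25)·(-1.25) + (1.75)·(1.75) + (-1.25)·(-1.25) + (0.75)·(0.75)) / 3 = 6.75/3 = 2.25

S is symmetric (S[j,i] = S[i,j]). Assembling:

S = [[5.5833, -0.9167],
 [-0.9167, 2.25]]


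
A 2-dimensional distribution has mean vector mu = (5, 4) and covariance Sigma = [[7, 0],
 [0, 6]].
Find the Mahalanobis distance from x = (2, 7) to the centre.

Step 1 — centre the observation: (x - mu) = (-3, 3).

Step 2 — invert Sigma. det(Sigma) = 7·6 - (0)² = 42.
  Sigma^{-1} = (1/det) · [[d, -b], [-b, a]] = [[0.1429, 0],
 [0, 0.1667]].

Step 3 — form the quadratic (x - mu)^T · Sigma^{-1} · (x - mu):
  Sigma^{-1} · (x - mu) = (-0.4286, 0.5).
  (x - mu)^T · [Sigma^{-1} · (x - mu)] = (-3)·(-0.4286) + (3)·(0.5) = 2.7857.

Step 4 — take square root: d = √(2.7857) ≈ 1.669.

d(x, mu) = √(2.7857) ≈ 1.669


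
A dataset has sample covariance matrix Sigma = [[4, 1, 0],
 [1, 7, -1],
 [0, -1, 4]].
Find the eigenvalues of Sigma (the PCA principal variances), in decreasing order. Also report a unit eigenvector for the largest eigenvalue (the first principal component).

Step 1 — characteristic polynomial p(λ) = det(λI - Sigma) = λ³ - tr·λ² + c_1·λ - det, where tr = trace, c_1 = sum of the principal 2×2 minors, det = det(Sigma):
  tr = 4 + 7 + 4 = 15,
  c_1 = (4·7 - (1)²) + (4·4 - (0)²) + (7·4 - (-1)²) = 27 + 16 + 27 = 70,
  det = 4·(7·4 - (-1)²) - (1)·((1)·4 - (-1)·(0)) + (0)·((1)·(-1) - 7·(0)) = 4·(27) - (1)·(4) + (0)·(-1) = 104.
  So p(λ) = λ³ - 15λ² + 70λ - 104.
Step 2 — look for an integer root (rational root theorem: any rational root is an integer divisor of 104). Testing λ = 4:
  p(4) = 64 - 240 + 280 - 104 = 0  ✓
  Dividing out (λ - 4): p(λ) = (λ - 4)(λ² - 11λ + 26).
Step 3 — remaining eigenvalues from the quadratic λ² - 11λ + 26 = 0:
  Δ = 11² - 4·26 = 121 - 104 = 17,  λ = (11 ± √17)/2 = (11 ± 4.1231)/2 ≈ 7.5616 or 3.4384.
  Sorted: λ_1 = 7.5616,  λ_2 = 4,  λ_3 = 3.4384  (check: sum = 15 = tr ✓).

Step 4 — unit eigenvector for λ_1 ≈ 7.5616: v spans the null space of (Sigma - λ_1 I), whose rows are
  r_1 = (-3.5616, 1, 0),  r_2 = (1, -0.5616, -1),  r_3 = (0, -1, -3.5616).
  v is orthogonal to every row, so take v ∝ r_1 × r_2 = ((1)·(-1) - (0)·(-0.5616), (0)·(1) - (-3.5616)·(-1), (-3.5616)·(-0.5616) - (1)·(1)) ≈ (-1, -3.5616, 1).
  Rescale (multiply by -1 so the first nonzero entry is positive): u = (1, 3.5616, -1).
  ||u|| = √((1)² + (3.5616)² + (-1)²) = √(14.6847) ≈ 3.8321,  v_1 = u/||u|| ≈ (0.261, 0.9294, -0.261) (||v_1|| = 1).

λ_1 = 7.5616,  λ_2 = 4,  λ_3 = 3.4384;  v_1 ≈ (0.261, 0.9294, -0.261)


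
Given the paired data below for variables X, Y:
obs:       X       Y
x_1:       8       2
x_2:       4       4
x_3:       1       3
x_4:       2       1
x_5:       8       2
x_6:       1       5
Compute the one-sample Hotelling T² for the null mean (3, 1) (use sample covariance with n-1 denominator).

Step 1 — sample mean vector:
  mean(X) = (8 + 4 + 1 + 2 + 8 + 1) / 6 = 24/6 = 4
  mean(Y) = (2 + 4 + 3 + 1 + 2 + 5) / 6 = 17/6 = 2.8333
  x̄ = (4, 2.8333),  deviation x̄ - mu_0 = (4, 2.8333) - (3, 1) = (1, 1.8333).

Step 2 — sample covariance matrix, S[i,j] = (1/(n-1)) · Σ_k (x_{k,i} - mean_i) · (x_{k,j} - mean_j), divisor n-1 = 5:
  S[X,X] = ((4)·(4) + (0)·(0) + (-3)·(-3) + (-2)·(-2) + (4)·(4) + (-3)·(-3)) / 5 = 54/5 = 10.8
  S[X,Y] = ((4)·(-0.8333) + (0)·(1.1667) + (-3)·(0.1667) + (-2)·(-1.8333) + (4)·(-0.8333) + (-3)·(2.1667)) / 5 = -10/5 = -2
  S[Y,Y] = ((-0.8333)·(-0.8333) + (1.1667)·(1.1667) + (0.1667)·(0.1667) + (-1.8333)·(-1.8333) + (-0.8333)·(-0.8333) + (2.1667)·(2.1667)) / 5 = 10.8333/5 = 2.1667
  S = [[10.8, -2],
 [-2, 2.1667]].

Step 3 — invert S. det(S) = 10.8·2.1667 - (-2)² = 19.4.
  S^{-1} = (1/det) · [[d, -b], [-b, a]] = [[0.1117, 0.1031],
 [0.1031, 0.5567]].

Step 4 — quadratic form (x̄ - mu_0)^T · S^{-1} · (x̄ - mu_0):
  S^{-1} · (x̄ - mu_0) = (0.3007, 1.1237),
  (x̄ - mu_0)^T · [...] = (1)·(0.3007) + (1.8333)·(1.1237) = 2.3608.

Step 5 — scale by n: T² = 6 · 2.3608 = 14.1649.

T² ≈ 14.1649


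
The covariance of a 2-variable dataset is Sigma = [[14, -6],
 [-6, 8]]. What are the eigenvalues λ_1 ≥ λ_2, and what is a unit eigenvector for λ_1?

Step 1 — characteristic polynomial of 2×2 Sigma:
  det(Sigma - λI) = λ² - trace · λ + det = 0.
  trace = 14 + 8 = 22, det = 14·8 - (-6)² = 76.
Step 2 — discriminant:
  Δ = trace² - 4·det = 484 - 304 = 180.
Step 3 — eigenvalues:
  λ = (trace ± √Δ)/2 = (22 ± 13.4164)/2,
  λ_1 = 17.7082,  λ_2 = 4.2918.

Step 4 — unit eigenvector for λ_1: solve (Sigma - λ_1 I)v = 0. First row:
  (14 - 17.7082)·v_x + (-6)·v_y = 0, i.e. (-3.7082)·v_x + (-6)·v_y = 0,
  so v ∝ (b, λ_1 - a) = (-6, 3.7082); multiply by -1 so the first entry is positive: u = (6, -3.7082).
  ||u|| = √((6)² + (-3.7082)²) = √(49.7508) ≈ 7.0534,
  v_1 = u/||u|| ≈ (0.8507, -0.5257) (||v_1|| = 1).

λ_1 = 17.7082,  λ_2 = 4.2918;  v_1 ≈ (0.8507, -0.5257)


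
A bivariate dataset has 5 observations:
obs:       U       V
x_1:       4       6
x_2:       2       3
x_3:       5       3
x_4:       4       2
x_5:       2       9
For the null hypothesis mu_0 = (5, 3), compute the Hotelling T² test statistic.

Step 1 — sample mean vector:
  mean(U) = (4 + 2 + 5 + 4 + 2) / 5 = 17/5 = 3.4
  mean(V) = (6 + 3 + 3 + 2 + 9) / 5 = 23/5 = 4.6
  x̄ = (3.4, 4.6),  deviation x̄ - mu_0 = (3.4, 4.6) - (5, 3) = (-1.6, 1.6).

Step 2 — sample covariance matrix, S[i,j] = (1/(n-1)) · Σ_k (x_{k,i} - mean_i) · (x_{k,j} - mean_j), divisor n-1 = 4:
  S[U,U] = ((0.6)·(0.6) + (-1.4)·(-1.4) + (1.6)·(1.6) + (0.6)·(0.6) + (-1.4)·(-1.4)) / 4 = 7.2/4 = 1.8
  S[U,V] = ((0.6)·(1.4) + (-1.4)·(-1.6) + (1.6)·(-1.6) + (0.6)·(-2.6) + (-1.4)·(4.4)) / 4 = -7.2/4 = -1.8
  S[V,V] = ((1.4)·(1.4) + (-1.6)·(-1.6) + (-1.6)·(-1.6) + (-2.6)·(-2.6) + (4.4)·(4.4)) / 4 = 33.2/4 = 8.3
  S = [[1.8, -1.8],
 [-1.8, 8.3]].

Step 3 — invert S. det(S) = 1.8·8.3 - (-1.8)² = 11.7.
  S^{-1} = (1/det) · [[d, -b], [-b, a]] = [[0.7094, 0.1538],
 [0.1538, 0.1538]].

Step 4 — quadratic form (x̄ - mu_0)^T · S^{-1} · (x̄ - mu_0):
  S^{-1} · (x̄ - mu_0) = (-0.8889, 0),
  (x̄ - mu_0)^T · [...] = (-1.6)·(-0.8889) + (1.6)·(0) = 1.4222.

Step 5 — scale by n: T² = 5 · 1.4222 = 7.1111.

T² ≈ 7.1111


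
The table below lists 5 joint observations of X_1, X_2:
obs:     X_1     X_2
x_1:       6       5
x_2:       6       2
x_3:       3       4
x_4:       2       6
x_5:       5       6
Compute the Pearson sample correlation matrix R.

Step 1 — column means:
  mean(X_1) = (6 + 6 + 3 + 2 + 5) / 5 = 22/5 = 4.4
  mean(X_2) = (5 + 2 + 4 + 6 + 6) / 5 = 23/5 = 4.6

Step 2 — sample variances and covariances s[i,j] = (1/(n-1)) · Σ_k (x_{k,i} - mean_i) · (x_{k,j} - mean_j), with n-1 = 4:
  s[X_1,X_1] = ((1.6)·(1.6) + (1.6)·(1.6) + (-1.4)·(-1.4) + (-2.4)·(-2.4) + (0.6)·(0.6)) / 4 = 13.2/4 = 3.3
  s[X_1,X_2] = ((1.6)·(0.4) + (1.6)·(-2.6) + (-1.4)·(-0.6) + (-2.4)·(1.4) + (0.6)·(1.4)) / 4 = -5.2/4 = -1.3
  s[X_2,X_2] = ((0.4)·(0.4) + (-2.6)·(-2.6) + (-0.6)·(-0.6) + (1.4)·(1.4) + (1.4)·(1.4)) / 4 = 11.2/4 = 2.8
  Sample standard deviations s_i = √(s[i,i]):
  s(X_1) = √(3.3) = 1.8166
  s(X_2) = √(2.8) = 1.6733

Step 3 — r_{ij} = s_{ij} / (s_i · s_j):
  r[X_1,X_1] = 1 (diagonal).
  r[X_1,X_2] = -1.3 / (1.8166 · 1.6733) = -1.3 / 3.0397 = -0.4277
  r[X_2,X_2] = 1 (diagonal).

R is symmetric with unit diagonal. Assembling:

R = [[1, -0.4277],
 [-0.4277, 1]]


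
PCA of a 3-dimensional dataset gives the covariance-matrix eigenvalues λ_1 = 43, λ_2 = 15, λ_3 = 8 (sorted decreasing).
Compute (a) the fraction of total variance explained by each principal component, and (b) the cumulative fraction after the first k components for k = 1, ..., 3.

Step 1 — total variance = trace(Sigma) = Σ λ_i = 43 + 15 + 8 = 66.

Step 2 — fraction explained by component i = λ_i / Σ λ:
  PC1: 43/66 = 0.6515
  PC2: 15/66 = 0.2273
  PC3: 8/66 = 0.1212

Step 3 — cumulative fraction after k components = (λ_1 + ... + λ_k) / Σ λ:
  k = 1: 43/66 = 0.6515
  k = 2: (43 + 15)/66 = 58/66 = 0.8788
  k = 3: (43 + 15 + 8)/66 = 66/66 = 1

Summary (fraction, with percent):

explained: PC1 0.6515 (65.15%), PC2 0.2273 (22.73%), PC3 0.1212 (12.12%);  cumulative: 0.6515, 0.8788, 1


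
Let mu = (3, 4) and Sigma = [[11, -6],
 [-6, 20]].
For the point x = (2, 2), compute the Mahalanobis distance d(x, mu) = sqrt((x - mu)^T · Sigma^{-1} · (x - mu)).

Step 1 — centre the observation: (x - mu) = (-1, -2).

Step 2 — invert Sigma. det(Sigma) = 11·20 - (-6)² = 184.
  Sigma^{-1} = (1/det) · [[d, -b], [-b, a]] = [[0.1087, 0.0326],
 [0.0326, 0.0598]].

Step 3 — form the quadratic (x - mu)^T · Sigma^{-1} · (x - mu):
  Sigma^{-1} · (x - mu) = (-0.1739, -0.1522).
  (x - mu)^T · [Sigma^{-1} · (x - mu)] = (-1)·(-0.1739) + (-2)·(-0.1522) = 0.4783.

Step 4 — take square root: d = √(0.4783) ≈ 0.6916.

d(x, mu) = √(0.4783) ≈ 0.6916


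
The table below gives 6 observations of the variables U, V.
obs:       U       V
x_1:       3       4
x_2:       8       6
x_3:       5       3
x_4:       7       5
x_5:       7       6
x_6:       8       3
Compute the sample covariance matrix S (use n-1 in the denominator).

Step 1 — column means:
  mean(U) = (3 + 8 + 5 + 7 + 7 + 8) / 6 = 38/6 = 6.3333
  mean(V) = (4 + 6 + 3 + 5 + 6 + 3) / 6 = 27/6 = 4.5

Step 2 — sample covariance S[i,j] = (1/(n-1)) · Σ_k (x_{k,i} - mean_i) · (x_{k,j} - mean_j), with n-1 = 5.
  S[U,U] = ((-3.3333)·(-3.3333) + (1.6667)·(1.6667) + (-1.3333)·(-1.3333) + (0.6667)·(0.6667) + (0.6667)·(0.6667) + (1.6667)·(1.6667)) / 5 = 19.3333/5 = 3.8667
  S[U,V] = ((-3.3333)·(-0.5) + (1.6667)·(1.5) + (-1.3333)·(-1.5) + (0.6667)·(0.5) + (0.6667)·(1.5) + (1.6667)·(-1.5)) / 5 = 5/5 = 1
  S[V,V] = ((-0.5)·(-0.5) + (1.5)·(1.5) + (-1.5)·(-1.5) + (0.5)·(0.5) + (1.5)·(1.5) + (-1.5)·(-1.5)) / 5 = 9.5/5 = 1.9

S is symmetric (S[j,i] = S[i,j]). Assembling:

S = [[3.8667, 1],
 [1, 1.9]]


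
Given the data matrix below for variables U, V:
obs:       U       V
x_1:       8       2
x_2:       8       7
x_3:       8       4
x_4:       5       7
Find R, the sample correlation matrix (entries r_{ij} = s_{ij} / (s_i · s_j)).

Step 1 — column means:
  mean(U) = (8 + 8 + 8 + 5) / 4 = 29/4 = 7.25
  mean(V) = (2 + 7 + 4 + 7) / 4 = 20/4 = 5

Step 2 — sample variances and covariances s[i,j] = (1/(n-1)) · Σ_k (x_{k,i} - mean_i) · (x_{k,j} - mean_j), with n-1 = 3:
  s[U,U] = ((0.75)·(0.75) + (0.75)·(0.75) + (0.75)·(0.75) + (-2.25)·(-2.25)) / 3 = 6.75/3 = 2.25
  s[U,V] = ((0.75)·(-3) + (0.75)·(2) + (0.75)·(-1) + (-2.25)·(2)) / 3 = -6/3 = -2
  s[V,V] = ((-3)·(-3) + (2)·(2) + (-1)·(-1) + (2)·(2)) / 3 = 18/3 = 6
  Sample standard deviations s_i = √(s[i,i]):
  s(U) = √(2.25) = 1.5
  s(V) = √(6) = 2.4495

Step 3 — r_{ij} = s_{ij} / (s_i · s_j):
  r[U,U] = 1 (diagonal).
  r[U,V] = -2 / (1.5 · 2.4495) = -2 / 3.6742 = -0.5443
  r[V,V] = 1 (diagonal).

R is symmetric with unit diagonal. Assembling:

R = [[1, -0.5443],
 [-0.5443, 1]]


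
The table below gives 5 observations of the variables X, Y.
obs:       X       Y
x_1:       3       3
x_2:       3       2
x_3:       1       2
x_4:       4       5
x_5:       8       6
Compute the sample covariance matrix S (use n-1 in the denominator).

Step 1 — column means:
  mean(X) = (3 + 3 + 1 + 4 + 8) / 5 = 19/5 = 3.8
  mean(Y) = (3 + 2 + 2 + 5 + 6) / 5 = 18/5 = 3.6

Step 2 — sample covariance S[i,j] = (1/(n-1)) · Σ_k (x_{k,i} - mean_i) · (x_{k,j} - mean_j), with n-1 = 4.
  S[X,X] = ((-0.8)·(-0.8) + (-0.8)·(-0.8) + (-2.8)·(-2.8) + (0.2)·(0.2) + (4.2)·(4.2)) / 4 = 26.8/4 = 6.7
  S[X,Y] = ((-0.8)·(-0.6) + (-0.8)·(-1.6) + (-2.8)·(-1.6) + (0.2)·(1.4) + (4.2)·(2.4)) / 4 = 16.6/4 = 4.15
  S[Y,Y] = ((-0.6)·(-0.6) + (-1.6)·(-1.6) + (-1.6)·(-1.6) + (1.4)·(1.4) + (2.4)·(2.4)) / 4 = 13.2/4 = 3.3

S is symmetric (S[j,i] = S[i,j]). Assembling:

S = [[6.7, 4.15],
 [4.15, 3.3]]


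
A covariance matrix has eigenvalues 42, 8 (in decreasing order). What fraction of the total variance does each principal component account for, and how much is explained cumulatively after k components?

Step 1 — total variance = trace(Sigma) = Σ λ_i = 42 + 8 = 50.

Step 2 — fraction explained by component i = λ_i / Σ λ:
  PC1: 42/50 = 0.84
  PC2: 8/50 = 0.16

Step 3 — cumulative fraction after k components = (λ_1 + ... + λ_k) / Σ λ:
  k = 1: 42/50 = 0.84
  k = 2: (42 + 8)/50 = 50/50 = 1

Summary (fraction, with percent):

explained: PC1 0.84 (84%), PC2 0.16 (16%);  cumulative: 0.84, 1


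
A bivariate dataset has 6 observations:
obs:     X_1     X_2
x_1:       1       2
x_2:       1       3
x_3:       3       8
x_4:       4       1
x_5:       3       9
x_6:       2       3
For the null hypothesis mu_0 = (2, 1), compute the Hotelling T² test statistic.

Step 1 — sample mean vector:
  mean(X_1) = (1 + 1 + 3 + 4 + 3 + 2) / 6 = 14/6 = 2.3333
  mean(X_2) = (2 + 3 + 8 + 1 + 9 + 3) / 6 = 26/6 = 4.3333
  x̄ = (2.3333, 4.3333),  deviation x̄ - mu_0 = (2.3333, 4.3333) - (2, 1) = (0.3333, 3.3333).

Step 2 — sample covariance matrix, S[i,j] = (1/(n-1)) · Σ_k (x_{k,i} - mean_i) · (x_{k,j} - mean_j), divisor n-1 = 5:
  S[X_1,X_1] = ((-1.3333)·(-1.3333) + (-1.3333)·(-1.3333) + (0.6667)·(0.6667) + (1.6667)·(1.6667) + (0.6667)·(0.6667) + (-0.3333)·(-0.3333)) / 5 = 7.3333/5 = 1.4667
  S[X_1,X_2] = ((-1.3333)·(-2.3333) + (-1.3333)·(-1.3333) + (0.6667)·(3.6667) + (1.6667)·(-3.3333) + (0.6667)·(4.6667) + (-0.3333)·(-1.3333)) / 5 = 5.3333/5 = 1.0667
  S[X_2,X_2] = ((-2.3333)·(-2.3333) + (-1.3333)·(-1.3333) + (3.6667)·(3.6667) + (-3.3333)·(-3.3333) + (4.6667)·(4.6667) + (-1.3333)·(-1.3333)) / 5 = 55.3333/5 = 11.0667
  S = [[1.4667, 1.0667],
 [1.0667, 11.0667]].

Step 3 — invert S. det(S) = 1.4667·11.0667 - (1.0667)² = 15.0933.
  S^{-1} = (1/det) · [[d, -b], [-b, a]] = [[0.7332, -0.0707],
 [-0.0707, 0.0972]].

Step 4 — quadratic form (x̄ - mu_0)^T · S^{-1} · (x̄ - mu_0):
  S^{-1} · (x̄ - mu_0) = (0.0088, 0.3004),
  (x̄ - mu_0)^T · [...] = (0.3333)·(0.0088) + (3.3333)·(0.3004) = 1.0041.

Step 5 — scale by n: T² = 6 · 1.0041 = 6.0247.

T² ≈ 6.0247


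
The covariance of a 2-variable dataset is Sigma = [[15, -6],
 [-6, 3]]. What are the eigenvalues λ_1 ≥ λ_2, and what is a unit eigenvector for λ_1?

Step 1 — characteristic polynomial of 2×2 Sigma:
  det(Sigma - λI) = λ² - trace · λ + det = 0.
  trace = 15 + 3 = 18, det = 15·3 - (-6)² = 9.
Step 2 — discriminant:
  Δ = trace² - 4·det = 324 - 36 = 288.
Step 3 — eigenvalues:
  λ = (trace ± √Δ)/2 = (18 ± 16.9706)/2,
  λ_1 = 17.4853,  λ_2 = 0.5147.

Step 4 — unit eigenvector for λ_1: solve (Sigma - λ_1 I)v = 0. First row:
  (15 - 17.4853)·v_x + (-6)·v_y = 0, i.e. (-2.4853)·v_x + (-6)·v_y = 0,
  so v ∝ (b, λ_1 - a) = (-6, 2.4853); multiply by -1 so the first entry is positive: u = (6, -2.4853).
  ||u|| = √((6)² + (-2.4853)²) = √(42.1766) ≈ 6.4944,
  v_1 = u/||u|| ≈ (0.9239, -0.3827) (||v_1|| = 1).

λ_1 = 17.4853,  λ_2 = 0.5147;  v_1 ≈ (0.9239, -0.3827)


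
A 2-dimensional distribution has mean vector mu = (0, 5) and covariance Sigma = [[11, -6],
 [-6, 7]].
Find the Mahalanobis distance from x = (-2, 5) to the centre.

Step 1 — centre the observation: (x - mu) = (-2, 0).

Step 2 — invert Sigma. det(Sigma) = 11·7 - (-6)² = 41.
  Sigma^{-1} = (1/det) · [[d, -b], [-b, a]] = [[0.1707, 0.1463],
 [0.1463, 0.2683]].

Step 3 — form the quadratic (x - mu)^T · Sigma^{-1} · (x - mu):
  Sigma^{-1} · (x - mu) = (-0.3415, -0.2927).
  (x - mu)^T · [Sigma^{-1} · (x - mu)] = (-2)·(-0.3415) + (0)·(-0.2927) = 0.6829.

Step 4 — take square root: d = √(0.6829) ≈ 0.8264.

d(x, mu) = √(0.6829) ≈ 0.8264


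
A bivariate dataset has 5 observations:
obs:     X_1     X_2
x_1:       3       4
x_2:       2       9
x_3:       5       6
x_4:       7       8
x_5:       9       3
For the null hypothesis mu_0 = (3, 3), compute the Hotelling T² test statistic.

Step 1 — sample mean vector:
  mean(X_1) = (3 + 2 + 5 + 7 + 9) / 5 = 26/5 = 5.2
  mean(X_2) = (4 + 9 + 6 + 8 + 3) / 5 = 30/5 = 6
  x̄ = (5.2, 6),  deviation x̄ - mu_0 = (5.2, 6) - (3, 3) = (2.2, 3).

Step 2 — sample covariance matrix, S[i,j] = (1/(n-1)) · Σ_k (x_{k,i} - mean_i) · (x_{k,j} - mean_j), divisor n-1 = 4:
  S[X_1,X_1] = ((-2.2)·(-2.2) + (-3.2)·(-3.2) + (-0.2)·(-0.2) + (1.8)·(1.8) + (3.8)·(3.8)) / 4 = 32.8/4 = 8.2
  S[X_1,X_2] = ((-2.2)·(-2) + (-3.2)·(3) + (-0.2)·(0) + (1.8)·(2) + (3.8)·(-3)) / 4 = -13/4 = -3.25
  S[X_2,X_2] = ((-2)·(-2) + (3)·(3) + (0)·(0) + (2)·(2) + (-3)·(-3)) / 4 = 26/4 = 6.5
  S = [[8.2, -3.25],
 [-3.25, 6.5]].

Step 3 — invert S. det(S) = 8.2·6.5 - (-3.25)² = 42.7375.
  S^{-1} = (1/det) · [[d, -b], [-b, a]] = [[0.1521, 0.076],
 [0.076, 0.1919]].

Step 4 — quadratic form (x̄ - mu_0)^T · S^{-1} · (x̄ - mu_0):
  S^{-1} · (x̄ - mu_0) = (0.5627, 0.7429),
  (x̄ - mu_0)^T · [...] = (2.2)·(0.5627) + (3)·(0.7429) = 3.4667.

Step 5 — scale by n: T² = 5 · 3.4667 = 17.3337.

T² ≈ 17.3337


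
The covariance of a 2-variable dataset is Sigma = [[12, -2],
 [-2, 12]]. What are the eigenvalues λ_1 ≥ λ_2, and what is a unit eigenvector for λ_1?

Step 1 — characteristic polynomial of 2×2 Sigma:
  det(Sigma - λI) = λ² - trace · λ + det = 0.
  trace = 12 + 12 = 24, det = 12·12 - (-2)² = 140.
Step 2 — discriminant:
  Δ = trace² - 4·det = 576 - 560 = 16.
Step 3 — eigenvalues:
  λ = (trace ± √Δ)/2 = (24 ± 4)/2,
  λ_1 = 14,  λ_2 = 10.

Step 4 — unit eigenvector for λ_1: solve (Sigma - λ_1 I)v = 0. First row:
  (12 - 14)·v_x + (-2)·v_y = 0, i.e. (-2)·v_x + (-2)·v_y = 0,
  so v ∝ (b, λ_1 - a) = (-2, 2); multiply by -1 so the first entry is positive: u = (2, -2).
  ||u|| = √((2)² + (-2)²) = √(8) ≈ 2.8284,
  v_1 = u/||u|| ≈ (0.7071, -0.7071) (||v_1|| = 1).

λ_1 = 14,  λ_2 = 10;  v_1 ≈ (0.7071, -0.7071)


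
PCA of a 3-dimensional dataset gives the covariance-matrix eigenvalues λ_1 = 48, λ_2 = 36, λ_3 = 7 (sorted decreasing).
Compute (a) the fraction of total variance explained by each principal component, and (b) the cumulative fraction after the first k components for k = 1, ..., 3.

Step 1 — total variance = trace(Sigma) = Σ λ_i = 48 + 36 + 7 = 91.

Step 2 — fraction explained by component i = λ_i / Σ λ:
  PC1: 48/91 = 0.5275
  PC2: 36/91 = 0.3956
  PC3: 7/91 = 0.0769

Step 3 — cumulative fraction after k components = (λ_1 + ... + λ_k) / Σ λ:
  k = 1: 48/91 = 0.5275
  k = 2: (48 + 36)/91 = 84/91 = 0.9231
  k = 3: (48 + 36 + 7)/91 = 91/91 = 1

Summary (fraction, with percent):

explained: PC1 0.5275 (52.75%), PC2 0.3956 (39.56%), PC3 0.0769 (7.69%);  cumulative: 0.5275, 0.9231, 1


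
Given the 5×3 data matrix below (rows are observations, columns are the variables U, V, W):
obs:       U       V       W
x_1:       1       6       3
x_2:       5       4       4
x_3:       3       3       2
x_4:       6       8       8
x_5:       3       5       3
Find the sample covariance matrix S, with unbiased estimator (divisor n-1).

Step 1 — column means:
  mean(U) = (1 + 5 + 3 + 6 + 3) / 5 = 18/5 = 3.6
  mean(V) = (6 + 4 + 3 + 8 + 5) / 5 = 26/5 = 5.2
  mean(W) = (3 + 4 + 2 + 8 + 3) / 5 = 20/5 = 4

Step 2 — sample covariance S[i,j] = (1/(n-1)) · Σ_k (x_{k,i} - mean_i) · (x_{k,j} - mean_j), with n-1 = 4.
  S[U,U] = ((-2.6)·(-2.6) + (1.4)·(1.4) + (-0.6)·(-0.6) + (2.4)·(2.4) + (-0.6)·(-0.6)) / 4 = 15.2/4 = 3.8
  S[U,V] = ((-2.6)·(0.8) + (1.4)·(-1.2) + (-0.6)·(-2.2) + (2.4)·(2.8) + (-0.6)·(-0.2)) / 4 = 4.4/4 = 1.1
  S[U,W] = ((-2.6)·(-1) + (1.4)·(0) + (-0.6)·(-2) + (2.4)·(4) + (-0.6)·(-1)) / 4 = 14/4 = 3.5
  S[V,V] = ((0.8)·(0.8) + (-1.2)·(-1.2) + (-2.2)·(-2.2) + (2.8)·(2.8) + (-0.2)·(-0.2)) / 4 = 14.8/4 = 3.7
  S[V,W] = ((0.8)·(-1) + (-1.2)·(0) + (-2.2)·(-2) + (2.8)·(4) + (-0.2)·(-1)) / 4 = 15/4 = 3.75
  S[W,W] = ((-1)·(-1) + (0)·(0) + (-2)·(-2) + (4)·(4) + (-1)·(-1)) / 4 = 22/4 = 5.5

S is symmetric (S[j,i] = S[i,j]). Assembling:

S = [[3.8, 1.1, 3.5],
 [1.1, 3.7, 3.75],
 [3.5, 3.75, 5.5]]


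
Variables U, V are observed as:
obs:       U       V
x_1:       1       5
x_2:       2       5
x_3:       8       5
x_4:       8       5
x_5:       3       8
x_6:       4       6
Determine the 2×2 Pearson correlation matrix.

Step 1 — column means:
  mean(U) = (1 + 2 + 8 + 8 + 3 + 4) / 6 = 26/6 = 4.3333
  mean(V) = (5 + 5 + 5 + 5 + 8 + 6) / 6 = 34/6 = 5.6667

Step 2 — sample variances and covariances s[i,j] = (1/(n-1)) · Σ_k (x_{k,i} - mean_i) · (x_{k,j} - mean_j), with n-1 = 5:
  s[U,U] = ((-3.3333)·(-3.3333) + (-2.3333)·(-2.3333) + (3.6667)·(3.6667) + (3.6667)·(3.6667) + (-1.3333)·(-1.3333) + (-0.3333)·(-0.3333)) / 5 = 45.3333/5 = 9.0667
  s[U,V] = ((-3.3333)·(-0.6667) + (-2.3333)·(-0.6667) + (3.6667)·(-0.6667) + (3.6667)·(-0.6667) + (-1.3333)·(2.3333) + (-0.3333)·(0.3333)) / 5 = -4.3333/5 = -0.8667
  s[V,V] = ((-0.6667)·(-0.6667) + (-0.6667)·(-0.6667) + (-0.6667)·(-0.6667) + (-0.6667)·(-0.6667) + (2.3333)·(2.3333) + (0.3333)·(0.3333)) / 5 = 7.3333/5 = 1.4667
  Sample standard deviations s_i = √(s[i,i]):
  s(U) = √(9.0667) = 3.0111
  s(V) = √(1.4667) = 1.2111

Step 3 — r_{ij} = s_{ij} / (s_i · s_j):
  r[U,U] = 1 (diagonal).
  r[U,V] = -0.8667 / (3.0111 · 1.2111) = -0.8667 / 3.6466 = -0.2377
  r[V,V] = 1 (diagonal).

R is symmetric with unit diagonal. Assembling:

R = [[1, -0.2377],
 [-0.2377, 1]]
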